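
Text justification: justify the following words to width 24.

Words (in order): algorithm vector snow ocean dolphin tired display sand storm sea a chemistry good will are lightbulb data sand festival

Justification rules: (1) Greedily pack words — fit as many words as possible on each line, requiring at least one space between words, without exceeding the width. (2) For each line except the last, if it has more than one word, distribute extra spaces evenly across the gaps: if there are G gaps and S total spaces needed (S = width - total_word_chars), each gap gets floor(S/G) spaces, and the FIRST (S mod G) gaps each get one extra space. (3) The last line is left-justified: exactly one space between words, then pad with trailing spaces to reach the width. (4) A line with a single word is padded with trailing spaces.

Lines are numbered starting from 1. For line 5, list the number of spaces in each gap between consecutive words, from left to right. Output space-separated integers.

Answer: 4 3

Derivation:
Line 1: ['algorithm', 'vector', 'snow'] (min_width=21, slack=3)
Line 2: ['ocean', 'dolphin', 'tired'] (min_width=19, slack=5)
Line 3: ['display', 'sand', 'storm', 'sea', 'a'] (min_width=24, slack=0)
Line 4: ['chemistry', 'good', 'will', 'are'] (min_width=23, slack=1)
Line 5: ['lightbulb', 'data', 'sand'] (min_width=19, slack=5)
Line 6: ['festival'] (min_width=8, slack=16)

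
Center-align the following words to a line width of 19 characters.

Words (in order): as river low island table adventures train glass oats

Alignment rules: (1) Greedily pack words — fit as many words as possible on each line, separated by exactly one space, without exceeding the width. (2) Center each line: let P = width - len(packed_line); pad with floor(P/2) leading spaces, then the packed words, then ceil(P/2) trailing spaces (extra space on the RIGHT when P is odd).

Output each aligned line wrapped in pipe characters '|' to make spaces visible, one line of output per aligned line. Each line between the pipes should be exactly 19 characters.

Answer: |as river low island|
| table adventures  |
| train glass oats  |

Derivation:
Line 1: ['as', 'river', 'low', 'island'] (min_width=19, slack=0)
Line 2: ['table', 'adventures'] (min_width=16, slack=3)
Line 3: ['train', 'glass', 'oats'] (min_width=16, slack=3)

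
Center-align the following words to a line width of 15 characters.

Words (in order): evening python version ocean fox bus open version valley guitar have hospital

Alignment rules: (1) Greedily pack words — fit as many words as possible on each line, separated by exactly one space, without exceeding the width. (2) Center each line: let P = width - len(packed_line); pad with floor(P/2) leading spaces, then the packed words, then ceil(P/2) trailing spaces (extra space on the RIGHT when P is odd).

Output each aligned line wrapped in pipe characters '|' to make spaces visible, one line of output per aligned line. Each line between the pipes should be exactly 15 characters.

Answer: |evening python |
| version ocean |
| fox bus open  |
|version valley |
|  guitar have  |
|   hospital    |

Derivation:
Line 1: ['evening', 'python'] (min_width=14, slack=1)
Line 2: ['version', 'ocean'] (min_width=13, slack=2)
Line 3: ['fox', 'bus', 'open'] (min_width=12, slack=3)
Line 4: ['version', 'valley'] (min_width=14, slack=1)
Line 5: ['guitar', 'have'] (min_width=11, slack=4)
Line 6: ['hospital'] (min_width=8, slack=7)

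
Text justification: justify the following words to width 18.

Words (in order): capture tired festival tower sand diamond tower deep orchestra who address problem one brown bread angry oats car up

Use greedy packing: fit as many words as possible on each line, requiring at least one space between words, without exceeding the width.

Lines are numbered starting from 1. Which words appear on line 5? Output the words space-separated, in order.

Answer: address problem

Derivation:
Line 1: ['capture', 'tired'] (min_width=13, slack=5)
Line 2: ['festival', 'tower'] (min_width=14, slack=4)
Line 3: ['sand', 'diamond', 'tower'] (min_width=18, slack=0)
Line 4: ['deep', 'orchestra', 'who'] (min_width=18, slack=0)
Line 5: ['address', 'problem'] (min_width=15, slack=3)
Line 6: ['one', 'brown', 'bread'] (min_width=15, slack=3)
Line 7: ['angry', 'oats', 'car', 'up'] (min_width=17, slack=1)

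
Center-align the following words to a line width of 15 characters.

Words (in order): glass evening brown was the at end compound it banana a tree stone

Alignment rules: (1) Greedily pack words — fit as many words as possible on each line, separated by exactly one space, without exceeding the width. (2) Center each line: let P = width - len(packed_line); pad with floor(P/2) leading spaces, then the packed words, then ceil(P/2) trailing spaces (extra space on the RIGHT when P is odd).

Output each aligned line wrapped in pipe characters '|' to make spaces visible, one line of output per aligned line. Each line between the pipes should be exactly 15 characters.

Line 1: ['glass', 'evening'] (min_width=13, slack=2)
Line 2: ['brown', 'was', 'the'] (min_width=13, slack=2)
Line 3: ['at', 'end', 'compound'] (min_width=15, slack=0)
Line 4: ['it', 'banana', 'a'] (min_width=11, slack=4)
Line 5: ['tree', 'stone'] (min_width=10, slack=5)

Answer: | glass evening |
| brown was the |
|at end compound|
|  it banana a  |
|  tree stone   |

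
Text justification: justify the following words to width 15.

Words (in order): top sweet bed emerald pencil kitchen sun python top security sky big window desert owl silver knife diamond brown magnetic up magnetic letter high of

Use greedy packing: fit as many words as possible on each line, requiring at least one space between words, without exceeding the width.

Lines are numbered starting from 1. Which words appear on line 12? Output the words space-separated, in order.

Line 1: ['top', 'sweet', 'bed'] (min_width=13, slack=2)
Line 2: ['emerald', 'pencil'] (min_width=14, slack=1)
Line 3: ['kitchen', 'sun'] (min_width=11, slack=4)
Line 4: ['python', 'top'] (min_width=10, slack=5)
Line 5: ['security', 'sky'] (min_width=12, slack=3)
Line 6: ['big', 'window'] (min_width=10, slack=5)
Line 7: ['desert', 'owl'] (min_width=10, slack=5)
Line 8: ['silver', 'knife'] (min_width=12, slack=3)
Line 9: ['diamond', 'brown'] (min_width=13, slack=2)
Line 10: ['magnetic', 'up'] (min_width=11, slack=4)
Line 11: ['magnetic', 'letter'] (min_width=15, slack=0)
Line 12: ['high', 'of'] (min_width=7, slack=8)

Answer: high of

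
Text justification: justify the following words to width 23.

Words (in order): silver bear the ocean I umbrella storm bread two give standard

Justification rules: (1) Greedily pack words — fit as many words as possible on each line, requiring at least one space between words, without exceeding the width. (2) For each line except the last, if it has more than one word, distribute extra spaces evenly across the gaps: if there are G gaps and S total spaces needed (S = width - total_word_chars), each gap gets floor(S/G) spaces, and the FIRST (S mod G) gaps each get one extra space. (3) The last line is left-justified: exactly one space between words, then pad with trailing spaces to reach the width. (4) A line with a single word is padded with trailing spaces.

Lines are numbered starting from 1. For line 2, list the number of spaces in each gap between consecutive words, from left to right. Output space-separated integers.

Answer: 3 2

Derivation:
Line 1: ['silver', 'bear', 'the', 'ocean', 'I'] (min_width=23, slack=0)
Line 2: ['umbrella', 'storm', 'bread'] (min_width=20, slack=3)
Line 3: ['two', 'give', 'standard'] (min_width=17, slack=6)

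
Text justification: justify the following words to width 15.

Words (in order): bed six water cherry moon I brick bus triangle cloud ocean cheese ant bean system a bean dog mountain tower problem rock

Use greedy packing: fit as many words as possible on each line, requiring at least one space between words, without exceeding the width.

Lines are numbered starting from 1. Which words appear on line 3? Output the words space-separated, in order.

Line 1: ['bed', 'six', 'water'] (min_width=13, slack=2)
Line 2: ['cherry', 'moon', 'I'] (min_width=13, slack=2)
Line 3: ['brick', 'bus'] (min_width=9, slack=6)
Line 4: ['triangle', 'cloud'] (min_width=14, slack=1)
Line 5: ['ocean', 'cheese'] (min_width=12, slack=3)
Line 6: ['ant', 'bean', 'system'] (min_width=15, slack=0)
Line 7: ['a', 'bean', 'dog'] (min_width=10, slack=5)
Line 8: ['mountain', 'tower'] (min_width=14, slack=1)
Line 9: ['problem', 'rock'] (min_width=12, slack=3)

Answer: brick bus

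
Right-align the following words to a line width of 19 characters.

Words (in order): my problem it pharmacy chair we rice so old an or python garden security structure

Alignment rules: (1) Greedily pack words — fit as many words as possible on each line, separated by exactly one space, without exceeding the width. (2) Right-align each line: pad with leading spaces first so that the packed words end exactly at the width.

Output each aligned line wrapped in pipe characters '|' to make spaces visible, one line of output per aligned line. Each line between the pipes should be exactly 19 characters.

Answer: |      my problem it|
|  pharmacy chair we|
|  rice so old an or|
|      python garden|
| security structure|

Derivation:
Line 1: ['my', 'problem', 'it'] (min_width=13, slack=6)
Line 2: ['pharmacy', 'chair', 'we'] (min_width=17, slack=2)
Line 3: ['rice', 'so', 'old', 'an', 'or'] (min_width=17, slack=2)
Line 4: ['python', 'garden'] (min_width=13, slack=6)
Line 5: ['security', 'structure'] (min_width=18, slack=1)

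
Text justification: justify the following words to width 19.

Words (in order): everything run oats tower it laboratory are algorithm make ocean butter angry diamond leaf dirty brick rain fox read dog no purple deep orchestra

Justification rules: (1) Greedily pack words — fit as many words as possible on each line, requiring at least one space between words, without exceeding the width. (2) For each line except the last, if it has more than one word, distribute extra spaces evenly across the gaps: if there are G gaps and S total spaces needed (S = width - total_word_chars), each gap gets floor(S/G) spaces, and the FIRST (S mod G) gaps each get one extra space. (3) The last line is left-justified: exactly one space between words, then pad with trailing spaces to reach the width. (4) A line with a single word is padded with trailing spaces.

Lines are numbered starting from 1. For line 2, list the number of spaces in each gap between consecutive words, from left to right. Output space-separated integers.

Answer: 1 1

Derivation:
Line 1: ['everything', 'run', 'oats'] (min_width=19, slack=0)
Line 2: ['tower', 'it', 'laboratory'] (min_width=19, slack=0)
Line 3: ['are', 'algorithm', 'make'] (min_width=18, slack=1)
Line 4: ['ocean', 'butter', 'angry'] (min_width=18, slack=1)
Line 5: ['diamond', 'leaf', 'dirty'] (min_width=18, slack=1)
Line 6: ['brick', 'rain', 'fox', 'read'] (min_width=19, slack=0)
Line 7: ['dog', 'no', 'purple', 'deep'] (min_width=18, slack=1)
Line 8: ['orchestra'] (min_width=9, slack=10)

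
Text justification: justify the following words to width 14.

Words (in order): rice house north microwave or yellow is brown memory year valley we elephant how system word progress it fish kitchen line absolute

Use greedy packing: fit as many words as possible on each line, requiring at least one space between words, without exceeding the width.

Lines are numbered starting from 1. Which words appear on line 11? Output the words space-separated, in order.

Answer: line absolute

Derivation:
Line 1: ['rice', 'house'] (min_width=10, slack=4)
Line 2: ['north'] (min_width=5, slack=9)
Line 3: ['microwave', 'or'] (min_width=12, slack=2)
Line 4: ['yellow', 'is'] (min_width=9, slack=5)
Line 5: ['brown', 'memory'] (min_width=12, slack=2)
Line 6: ['year', 'valley', 'we'] (min_width=14, slack=0)
Line 7: ['elephant', 'how'] (min_width=12, slack=2)
Line 8: ['system', 'word'] (min_width=11, slack=3)
Line 9: ['progress', 'it'] (min_width=11, slack=3)
Line 10: ['fish', 'kitchen'] (min_width=12, slack=2)
Line 11: ['line', 'absolute'] (min_width=13, slack=1)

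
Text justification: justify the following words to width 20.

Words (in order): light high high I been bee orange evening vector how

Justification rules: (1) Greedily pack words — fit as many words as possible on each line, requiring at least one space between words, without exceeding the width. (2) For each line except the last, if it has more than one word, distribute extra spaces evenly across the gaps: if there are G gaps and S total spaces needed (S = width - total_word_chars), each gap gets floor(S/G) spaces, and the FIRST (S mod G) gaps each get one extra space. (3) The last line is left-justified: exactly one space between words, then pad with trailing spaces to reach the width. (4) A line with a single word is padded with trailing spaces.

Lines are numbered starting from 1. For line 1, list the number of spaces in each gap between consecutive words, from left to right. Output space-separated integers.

Answer: 2 2 2

Derivation:
Line 1: ['light', 'high', 'high', 'I'] (min_width=17, slack=3)
Line 2: ['been', 'bee', 'orange'] (min_width=15, slack=5)
Line 3: ['evening', 'vector', 'how'] (min_width=18, slack=2)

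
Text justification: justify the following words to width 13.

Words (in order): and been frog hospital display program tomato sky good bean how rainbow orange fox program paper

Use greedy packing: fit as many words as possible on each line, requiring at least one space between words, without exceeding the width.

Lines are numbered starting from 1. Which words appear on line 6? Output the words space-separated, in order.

Line 1: ['and', 'been', 'frog'] (min_width=13, slack=0)
Line 2: ['hospital'] (min_width=8, slack=5)
Line 3: ['display'] (min_width=7, slack=6)
Line 4: ['program'] (min_width=7, slack=6)
Line 5: ['tomato', 'sky'] (min_width=10, slack=3)
Line 6: ['good', 'bean', 'how'] (min_width=13, slack=0)
Line 7: ['rainbow'] (min_width=7, slack=6)
Line 8: ['orange', 'fox'] (min_width=10, slack=3)
Line 9: ['program', 'paper'] (min_width=13, slack=0)

Answer: good bean how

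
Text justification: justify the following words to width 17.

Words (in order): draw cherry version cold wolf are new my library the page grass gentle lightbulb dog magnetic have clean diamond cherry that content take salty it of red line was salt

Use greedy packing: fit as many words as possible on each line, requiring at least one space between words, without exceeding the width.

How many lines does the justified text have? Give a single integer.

Answer: 12

Derivation:
Line 1: ['draw', 'cherry'] (min_width=11, slack=6)
Line 2: ['version', 'cold', 'wolf'] (min_width=17, slack=0)
Line 3: ['are', 'new', 'my'] (min_width=10, slack=7)
Line 4: ['library', 'the', 'page'] (min_width=16, slack=1)
Line 5: ['grass', 'gentle'] (min_width=12, slack=5)
Line 6: ['lightbulb', 'dog'] (min_width=13, slack=4)
Line 7: ['magnetic', 'have'] (min_width=13, slack=4)
Line 8: ['clean', 'diamond'] (min_width=13, slack=4)
Line 9: ['cherry', 'that'] (min_width=11, slack=6)
Line 10: ['content', 'take'] (min_width=12, slack=5)
Line 11: ['salty', 'it', 'of', 'red'] (min_width=15, slack=2)
Line 12: ['line', 'was', 'salt'] (min_width=13, slack=4)
Total lines: 12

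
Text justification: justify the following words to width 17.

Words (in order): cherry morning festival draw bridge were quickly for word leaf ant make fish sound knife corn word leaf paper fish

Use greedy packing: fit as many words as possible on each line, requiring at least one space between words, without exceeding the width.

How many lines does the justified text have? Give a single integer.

Answer: 8

Derivation:
Line 1: ['cherry', 'morning'] (min_width=14, slack=3)
Line 2: ['festival', 'draw'] (min_width=13, slack=4)
Line 3: ['bridge', 'were'] (min_width=11, slack=6)
Line 4: ['quickly', 'for', 'word'] (min_width=16, slack=1)
Line 5: ['leaf', 'ant', 'make'] (min_width=13, slack=4)
Line 6: ['fish', 'sound', 'knife'] (min_width=16, slack=1)
Line 7: ['corn', 'word', 'leaf'] (min_width=14, slack=3)
Line 8: ['paper', 'fish'] (min_width=10, slack=7)
Total lines: 8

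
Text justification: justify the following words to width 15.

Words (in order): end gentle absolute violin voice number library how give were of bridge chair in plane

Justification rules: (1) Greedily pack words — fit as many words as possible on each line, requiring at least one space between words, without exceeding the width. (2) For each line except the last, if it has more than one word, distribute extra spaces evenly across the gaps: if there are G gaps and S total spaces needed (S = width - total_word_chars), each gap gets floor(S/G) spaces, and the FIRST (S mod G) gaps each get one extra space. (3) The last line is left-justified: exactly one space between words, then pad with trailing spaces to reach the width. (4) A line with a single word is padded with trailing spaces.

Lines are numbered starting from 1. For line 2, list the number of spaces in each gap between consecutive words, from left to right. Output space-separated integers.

Line 1: ['end', 'gentle'] (min_width=10, slack=5)
Line 2: ['absolute', 'violin'] (min_width=15, slack=0)
Line 3: ['voice', 'number'] (min_width=12, slack=3)
Line 4: ['library', 'how'] (min_width=11, slack=4)
Line 5: ['give', 'were', 'of'] (min_width=12, slack=3)
Line 6: ['bridge', 'chair', 'in'] (min_width=15, slack=0)
Line 7: ['plane'] (min_width=5, slack=10)

Answer: 1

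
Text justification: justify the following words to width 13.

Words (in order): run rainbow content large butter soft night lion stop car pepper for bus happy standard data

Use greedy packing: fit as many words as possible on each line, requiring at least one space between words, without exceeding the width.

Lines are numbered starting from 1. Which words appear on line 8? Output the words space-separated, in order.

Answer: standard data

Derivation:
Line 1: ['run', 'rainbow'] (min_width=11, slack=2)
Line 2: ['content', 'large'] (min_width=13, slack=0)
Line 3: ['butter', 'soft'] (min_width=11, slack=2)
Line 4: ['night', 'lion'] (min_width=10, slack=3)
Line 5: ['stop', 'car'] (min_width=8, slack=5)
Line 6: ['pepper', 'for'] (min_width=10, slack=3)
Line 7: ['bus', 'happy'] (min_width=9, slack=4)
Line 8: ['standard', 'data'] (min_width=13, slack=0)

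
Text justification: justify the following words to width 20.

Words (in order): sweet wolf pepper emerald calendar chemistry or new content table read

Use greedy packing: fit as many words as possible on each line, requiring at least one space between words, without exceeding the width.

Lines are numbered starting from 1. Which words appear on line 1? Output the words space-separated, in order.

Answer: sweet wolf pepper

Derivation:
Line 1: ['sweet', 'wolf', 'pepper'] (min_width=17, slack=3)
Line 2: ['emerald', 'calendar'] (min_width=16, slack=4)
Line 3: ['chemistry', 'or', 'new'] (min_width=16, slack=4)
Line 4: ['content', 'table', 'read'] (min_width=18, slack=2)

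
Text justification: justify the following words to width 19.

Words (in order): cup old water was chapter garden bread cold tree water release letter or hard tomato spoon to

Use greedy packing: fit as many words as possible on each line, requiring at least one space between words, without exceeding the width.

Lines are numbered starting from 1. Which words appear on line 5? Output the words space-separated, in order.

Line 1: ['cup', 'old', 'water', 'was'] (min_width=17, slack=2)
Line 2: ['chapter', 'garden'] (min_width=14, slack=5)
Line 3: ['bread', 'cold', 'tree'] (min_width=15, slack=4)
Line 4: ['water', 'release'] (min_width=13, slack=6)
Line 5: ['letter', 'or', 'hard'] (min_width=14, slack=5)
Line 6: ['tomato', 'spoon', 'to'] (min_width=15, slack=4)

Answer: letter or hard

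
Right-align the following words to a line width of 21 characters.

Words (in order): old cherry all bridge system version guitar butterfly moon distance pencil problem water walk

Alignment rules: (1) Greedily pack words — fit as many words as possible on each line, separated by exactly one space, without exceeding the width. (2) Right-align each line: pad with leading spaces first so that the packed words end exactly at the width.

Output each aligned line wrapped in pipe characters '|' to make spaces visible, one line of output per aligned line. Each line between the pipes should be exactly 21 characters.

Line 1: ['old', 'cherry', 'all', 'bridge'] (min_width=21, slack=0)
Line 2: ['system', 'version', 'guitar'] (min_width=21, slack=0)
Line 3: ['butterfly', 'moon'] (min_width=14, slack=7)
Line 4: ['distance', 'pencil'] (min_width=15, slack=6)
Line 5: ['problem', 'water', 'walk'] (min_width=18, slack=3)

Answer: |old cherry all bridge|
|system version guitar|
|       butterfly moon|
|      distance pencil|
|   problem water walk|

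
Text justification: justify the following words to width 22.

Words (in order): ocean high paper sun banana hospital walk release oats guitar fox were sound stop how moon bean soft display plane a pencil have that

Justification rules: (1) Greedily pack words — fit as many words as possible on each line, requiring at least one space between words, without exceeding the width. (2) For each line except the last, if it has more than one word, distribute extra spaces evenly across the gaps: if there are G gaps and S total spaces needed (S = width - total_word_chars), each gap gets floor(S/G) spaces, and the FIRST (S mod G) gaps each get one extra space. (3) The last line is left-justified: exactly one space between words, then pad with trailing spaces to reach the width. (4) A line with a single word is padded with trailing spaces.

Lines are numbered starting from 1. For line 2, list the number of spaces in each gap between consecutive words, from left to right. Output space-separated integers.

Line 1: ['ocean', 'high', 'paper', 'sun'] (min_width=20, slack=2)
Line 2: ['banana', 'hospital', 'walk'] (min_width=20, slack=2)
Line 3: ['release', 'oats', 'guitar'] (min_width=19, slack=3)
Line 4: ['fox', 'were', 'sound', 'stop'] (min_width=19, slack=3)
Line 5: ['how', 'moon', 'bean', 'soft'] (min_width=18, slack=4)
Line 6: ['display', 'plane', 'a', 'pencil'] (min_width=22, slack=0)
Line 7: ['have', 'that'] (min_width=9, slack=13)

Answer: 2 2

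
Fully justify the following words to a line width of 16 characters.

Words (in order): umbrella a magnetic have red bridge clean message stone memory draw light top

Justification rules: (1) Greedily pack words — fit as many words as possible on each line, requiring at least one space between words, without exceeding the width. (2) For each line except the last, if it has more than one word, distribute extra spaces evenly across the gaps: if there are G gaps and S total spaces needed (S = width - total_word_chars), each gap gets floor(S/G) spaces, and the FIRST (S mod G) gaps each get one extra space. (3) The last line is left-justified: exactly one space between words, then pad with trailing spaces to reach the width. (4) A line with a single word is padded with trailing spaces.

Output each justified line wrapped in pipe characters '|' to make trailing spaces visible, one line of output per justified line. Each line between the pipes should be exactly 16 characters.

Line 1: ['umbrella', 'a'] (min_width=10, slack=6)
Line 2: ['magnetic', 'have'] (min_width=13, slack=3)
Line 3: ['red', 'bridge', 'clean'] (min_width=16, slack=0)
Line 4: ['message', 'stone'] (min_width=13, slack=3)
Line 5: ['memory', 'draw'] (min_width=11, slack=5)
Line 6: ['light', 'top'] (min_width=9, slack=7)

Answer: |umbrella       a|
|magnetic    have|
|red bridge clean|
|message    stone|
|memory      draw|
|light top       |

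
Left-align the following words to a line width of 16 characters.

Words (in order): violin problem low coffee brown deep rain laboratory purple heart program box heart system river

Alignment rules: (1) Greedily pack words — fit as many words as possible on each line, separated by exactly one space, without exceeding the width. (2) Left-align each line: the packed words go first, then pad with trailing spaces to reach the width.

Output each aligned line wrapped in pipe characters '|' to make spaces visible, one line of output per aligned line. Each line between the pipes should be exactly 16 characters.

Line 1: ['violin', 'problem'] (min_width=14, slack=2)
Line 2: ['low', 'coffee', 'brown'] (min_width=16, slack=0)
Line 3: ['deep', 'rain'] (min_width=9, slack=7)
Line 4: ['laboratory'] (min_width=10, slack=6)
Line 5: ['purple', 'heart'] (min_width=12, slack=4)
Line 6: ['program', 'box'] (min_width=11, slack=5)
Line 7: ['heart', 'system'] (min_width=12, slack=4)
Line 8: ['river'] (min_width=5, slack=11)

Answer: |violin problem  |
|low coffee brown|
|deep rain       |
|laboratory      |
|purple heart    |
|program box     |
|heart system    |
|river           |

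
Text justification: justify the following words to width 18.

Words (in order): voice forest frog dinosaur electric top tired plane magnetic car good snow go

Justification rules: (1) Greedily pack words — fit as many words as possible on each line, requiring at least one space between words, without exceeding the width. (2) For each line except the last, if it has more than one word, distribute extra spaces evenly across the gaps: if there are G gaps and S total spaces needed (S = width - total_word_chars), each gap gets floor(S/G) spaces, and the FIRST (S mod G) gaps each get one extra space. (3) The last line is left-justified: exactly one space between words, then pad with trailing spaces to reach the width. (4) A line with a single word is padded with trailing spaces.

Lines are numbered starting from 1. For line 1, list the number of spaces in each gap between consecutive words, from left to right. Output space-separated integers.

Answer: 2 1

Derivation:
Line 1: ['voice', 'forest', 'frog'] (min_width=17, slack=1)
Line 2: ['dinosaur', 'electric'] (min_width=17, slack=1)
Line 3: ['top', 'tired', 'plane'] (min_width=15, slack=3)
Line 4: ['magnetic', 'car', 'good'] (min_width=17, slack=1)
Line 5: ['snow', 'go'] (min_width=7, slack=11)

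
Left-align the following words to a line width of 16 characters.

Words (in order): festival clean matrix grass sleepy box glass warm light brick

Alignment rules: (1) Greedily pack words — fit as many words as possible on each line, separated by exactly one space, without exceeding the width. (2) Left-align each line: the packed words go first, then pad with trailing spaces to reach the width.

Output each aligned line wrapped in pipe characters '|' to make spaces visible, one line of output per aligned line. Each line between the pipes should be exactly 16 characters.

Answer: |festival clean  |
|matrix grass    |
|sleepy box glass|
|warm light brick|

Derivation:
Line 1: ['festival', 'clean'] (min_width=14, slack=2)
Line 2: ['matrix', 'grass'] (min_width=12, slack=4)
Line 3: ['sleepy', 'box', 'glass'] (min_width=16, slack=0)
Line 4: ['warm', 'light', 'brick'] (min_width=16, slack=0)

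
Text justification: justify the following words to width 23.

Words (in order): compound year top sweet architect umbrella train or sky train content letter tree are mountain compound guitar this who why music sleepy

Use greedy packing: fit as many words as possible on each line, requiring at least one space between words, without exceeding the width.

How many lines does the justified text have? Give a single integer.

Answer: 7

Derivation:
Line 1: ['compound', 'year', 'top', 'sweet'] (min_width=23, slack=0)
Line 2: ['architect', 'umbrella'] (min_width=18, slack=5)
Line 3: ['train', 'or', 'sky', 'train'] (min_width=18, slack=5)
Line 4: ['content', 'letter', 'tree', 'are'] (min_width=23, slack=0)
Line 5: ['mountain', 'compound'] (min_width=17, slack=6)
Line 6: ['guitar', 'this', 'who', 'why'] (min_width=19, slack=4)
Line 7: ['music', 'sleepy'] (min_width=12, slack=11)
Total lines: 7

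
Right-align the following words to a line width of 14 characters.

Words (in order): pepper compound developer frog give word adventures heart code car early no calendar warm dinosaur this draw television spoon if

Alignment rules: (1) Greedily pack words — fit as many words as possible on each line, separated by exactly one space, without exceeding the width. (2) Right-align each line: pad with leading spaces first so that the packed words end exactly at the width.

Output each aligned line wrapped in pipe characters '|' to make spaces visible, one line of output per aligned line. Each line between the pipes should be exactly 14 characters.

Answer: |        pepper|
|      compound|
|developer frog|
|     give word|
|    adventures|
|heart code car|
|      early no|
| calendar warm|
| dinosaur this|
|          draw|
|    television|
|      spoon if|

Derivation:
Line 1: ['pepper'] (min_width=6, slack=8)
Line 2: ['compound'] (min_width=8, slack=6)
Line 3: ['developer', 'frog'] (min_width=14, slack=0)
Line 4: ['give', 'word'] (min_width=9, slack=5)
Line 5: ['adventures'] (min_width=10, slack=4)
Line 6: ['heart', 'code', 'car'] (min_width=14, slack=0)
Line 7: ['early', 'no'] (min_width=8, slack=6)
Line 8: ['calendar', 'warm'] (min_width=13, slack=1)
Line 9: ['dinosaur', 'this'] (min_width=13, slack=1)
Line 10: ['draw'] (min_width=4, slack=10)
Line 11: ['television'] (min_width=10, slack=4)
Line 12: ['spoon', 'if'] (min_width=8, slack=6)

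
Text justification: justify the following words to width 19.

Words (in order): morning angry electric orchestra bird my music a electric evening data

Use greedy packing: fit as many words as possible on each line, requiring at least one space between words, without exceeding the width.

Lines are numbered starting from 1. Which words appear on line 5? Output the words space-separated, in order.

Answer: data

Derivation:
Line 1: ['morning', 'angry'] (min_width=13, slack=6)
Line 2: ['electric', 'orchestra'] (min_width=18, slack=1)
Line 3: ['bird', 'my', 'music', 'a'] (min_width=15, slack=4)
Line 4: ['electric', 'evening'] (min_width=16, slack=3)
Line 5: ['data'] (min_width=4, slack=15)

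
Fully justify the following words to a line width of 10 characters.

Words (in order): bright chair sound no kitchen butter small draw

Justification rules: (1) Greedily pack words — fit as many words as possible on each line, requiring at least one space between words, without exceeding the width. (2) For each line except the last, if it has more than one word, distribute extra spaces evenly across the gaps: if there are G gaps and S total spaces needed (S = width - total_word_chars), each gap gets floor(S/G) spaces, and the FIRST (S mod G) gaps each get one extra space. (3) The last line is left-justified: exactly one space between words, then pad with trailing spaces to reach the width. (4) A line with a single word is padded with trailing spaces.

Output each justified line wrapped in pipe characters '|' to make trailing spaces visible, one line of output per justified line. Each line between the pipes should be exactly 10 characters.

Line 1: ['bright'] (min_width=6, slack=4)
Line 2: ['chair'] (min_width=5, slack=5)
Line 3: ['sound', 'no'] (min_width=8, slack=2)
Line 4: ['kitchen'] (min_width=7, slack=3)
Line 5: ['butter'] (min_width=6, slack=4)
Line 6: ['small', 'draw'] (min_width=10, slack=0)

Answer: |bright    |
|chair     |
|sound   no|
|kitchen   |
|butter    |
|small draw|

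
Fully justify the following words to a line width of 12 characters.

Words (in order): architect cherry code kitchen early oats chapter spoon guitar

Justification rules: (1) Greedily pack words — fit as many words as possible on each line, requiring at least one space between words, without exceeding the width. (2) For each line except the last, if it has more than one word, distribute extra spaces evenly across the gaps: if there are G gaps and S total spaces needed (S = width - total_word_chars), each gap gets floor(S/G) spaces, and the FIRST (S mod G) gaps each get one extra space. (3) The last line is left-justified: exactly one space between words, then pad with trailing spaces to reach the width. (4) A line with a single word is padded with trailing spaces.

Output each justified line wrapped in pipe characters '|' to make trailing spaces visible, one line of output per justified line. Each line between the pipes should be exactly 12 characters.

Answer: |architect   |
|cherry  code|
|kitchen     |
|early   oats|
|chapter     |
|spoon guitar|

Derivation:
Line 1: ['architect'] (min_width=9, slack=3)
Line 2: ['cherry', 'code'] (min_width=11, slack=1)
Line 3: ['kitchen'] (min_width=7, slack=5)
Line 4: ['early', 'oats'] (min_width=10, slack=2)
Line 5: ['chapter'] (min_width=7, slack=5)
Line 6: ['spoon', 'guitar'] (min_width=12, slack=0)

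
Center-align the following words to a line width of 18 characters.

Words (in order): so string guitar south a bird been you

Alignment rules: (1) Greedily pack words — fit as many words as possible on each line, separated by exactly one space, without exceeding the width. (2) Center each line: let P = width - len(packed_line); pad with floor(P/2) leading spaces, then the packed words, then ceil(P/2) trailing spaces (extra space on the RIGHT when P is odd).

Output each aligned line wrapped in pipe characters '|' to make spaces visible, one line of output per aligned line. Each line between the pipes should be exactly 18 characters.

Answer: | so string guitar |
|south a bird been |
|       you        |

Derivation:
Line 1: ['so', 'string', 'guitar'] (min_width=16, slack=2)
Line 2: ['south', 'a', 'bird', 'been'] (min_width=17, slack=1)
Line 3: ['you'] (min_width=3, slack=15)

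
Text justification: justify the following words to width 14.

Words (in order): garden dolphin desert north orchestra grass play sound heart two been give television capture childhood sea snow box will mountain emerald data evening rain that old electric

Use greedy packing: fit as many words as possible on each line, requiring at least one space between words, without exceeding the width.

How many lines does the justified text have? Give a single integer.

Answer: 15

Derivation:
Line 1: ['garden', 'dolphin'] (min_width=14, slack=0)
Line 2: ['desert', 'north'] (min_width=12, slack=2)
Line 3: ['orchestra'] (min_width=9, slack=5)
Line 4: ['grass', 'play'] (min_width=10, slack=4)
Line 5: ['sound', 'heart'] (min_width=11, slack=3)
Line 6: ['two', 'been', 'give'] (min_width=13, slack=1)
Line 7: ['television'] (min_width=10, slack=4)
Line 8: ['capture'] (min_width=7, slack=7)
Line 9: ['childhood', 'sea'] (min_width=13, slack=1)
Line 10: ['snow', 'box', 'will'] (min_width=13, slack=1)
Line 11: ['mountain'] (min_width=8, slack=6)
Line 12: ['emerald', 'data'] (min_width=12, slack=2)
Line 13: ['evening', 'rain'] (min_width=12, slack=2)
Line 14: ['that', 'old'] (min_width=8, slack=6)
Line 15: ['electric'] (min_width=8, slack=6)
Total lines: 15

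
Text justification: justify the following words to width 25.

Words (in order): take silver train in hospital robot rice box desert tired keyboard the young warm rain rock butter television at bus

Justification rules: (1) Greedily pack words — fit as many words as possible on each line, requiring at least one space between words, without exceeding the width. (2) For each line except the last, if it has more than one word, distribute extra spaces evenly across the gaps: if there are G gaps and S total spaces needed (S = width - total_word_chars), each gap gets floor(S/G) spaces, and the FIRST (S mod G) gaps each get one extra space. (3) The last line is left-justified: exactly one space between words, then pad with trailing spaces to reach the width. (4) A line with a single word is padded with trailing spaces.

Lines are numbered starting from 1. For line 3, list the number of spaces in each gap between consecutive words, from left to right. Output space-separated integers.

Line 1: ['take', 'silver', 'train', 'in'] (min_width=20, slack=5)
Line 2: ['hospital', 'robot', 'rice', 'box'] (min_width=23, slack=2)
Line 3: ['desert', 'tired', 'keyboard', 'the'] (min_width=25, slack=0)
Line 4: ['young', 'warm', 'rain', 'rock'] (min_width=20, slack=5)
Line 5: ['butter', 'television', 'at', 'bus'] (min_width=24, slack=1)

Answer: 1 1 1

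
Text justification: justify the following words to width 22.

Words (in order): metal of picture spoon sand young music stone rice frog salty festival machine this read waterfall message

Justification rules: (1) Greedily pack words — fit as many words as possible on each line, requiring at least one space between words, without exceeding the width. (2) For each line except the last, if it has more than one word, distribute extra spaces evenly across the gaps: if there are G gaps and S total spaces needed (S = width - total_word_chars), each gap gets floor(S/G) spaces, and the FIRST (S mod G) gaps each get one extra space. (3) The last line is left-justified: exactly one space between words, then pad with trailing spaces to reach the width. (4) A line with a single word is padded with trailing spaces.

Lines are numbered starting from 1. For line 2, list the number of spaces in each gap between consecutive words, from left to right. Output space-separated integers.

Line 1: ['metal', 'of', 'picture', 'spoon'] (min_width=22, slack=0)
Line 2: ['sand', 'young', 'music', 'stone'] (min_width=22, slack=0)
Line 3: ['rice', 'frog', 'salty'] (min_width=15, slack=7)
Line 4: ['festival', 'machine', 'this'] (min_width=21, slack=1)
Line 5: ['read', 'waterfall', 'message'] (min_width=22, slack=0)

Answer: 1 1 1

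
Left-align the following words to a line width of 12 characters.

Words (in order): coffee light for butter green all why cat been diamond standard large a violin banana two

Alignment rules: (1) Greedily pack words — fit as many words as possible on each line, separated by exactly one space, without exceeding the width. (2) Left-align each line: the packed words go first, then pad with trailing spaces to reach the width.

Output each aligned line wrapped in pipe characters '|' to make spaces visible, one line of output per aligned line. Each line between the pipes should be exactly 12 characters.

Answer: |coffee light|
|for butter  |
|green all   |
|why cat been|
|diamond     |
|standard    |
|large a     |
|violin      |
|banana two  |

Derivation:
Line 1: ['coffee', 'light'] (min_width=12, slack=0)
Line 2: ['for', 'butter'] (min_width=10, slack=2)
Line 3: ['green', 'all'] (min_width=9, slack=3)
Line 4: ['why', 'cat', 'been'] (min_width=12, slack=0)
Line 5: ['diamond'] (min_width=7, slack=5)
Line 6: ['standard'] (min_width=8, slack=4)
Line 7: ['large', 'a'] (min_width=7, slack=5)
Line 8: ['violin'] (min_width=6, slack=6)
Line 9: ['banana', 'two'] (min_width=10, slack=2)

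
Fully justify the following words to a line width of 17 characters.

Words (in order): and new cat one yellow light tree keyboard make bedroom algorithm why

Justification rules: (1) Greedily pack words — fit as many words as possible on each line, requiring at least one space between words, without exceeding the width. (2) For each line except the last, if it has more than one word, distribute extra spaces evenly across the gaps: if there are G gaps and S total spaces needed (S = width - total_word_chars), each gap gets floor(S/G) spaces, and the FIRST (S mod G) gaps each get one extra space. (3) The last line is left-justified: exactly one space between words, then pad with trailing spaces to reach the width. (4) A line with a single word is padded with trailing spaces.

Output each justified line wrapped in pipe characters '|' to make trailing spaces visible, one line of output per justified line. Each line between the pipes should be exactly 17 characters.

Line 1: ['and', 'new', 'cat', 'one'] (min_width=15, slack=2)
Line 2: ['yellow', 'light', 'tree'] (min_width=17, slack=0)
Line 3: ['keyboard', 'make'] (min_width=13, slack=4)
Line 4: ['bedroom', 'algorithm'] (min_width=17, slack=0)
Line 5: ['why'] (min_width=3, slack=14)

Answer: |and  new  cat one|
|yellow light tree|
|keyboard     make|
|bedroom algorithm|
|why              |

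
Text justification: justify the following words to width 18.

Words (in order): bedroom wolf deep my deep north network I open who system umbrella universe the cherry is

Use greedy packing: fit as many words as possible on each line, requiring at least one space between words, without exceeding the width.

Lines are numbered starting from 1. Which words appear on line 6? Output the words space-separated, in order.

Answer: cherry is

Derivation:
Line 1: ['bedroom', 'wolf', 'deep'] (min_width=17, slack=1)
Line 2: ['my', 'deep', 'north'] (min_width=13, slack=5)
Line 3: ['network', 'I', 'open', 'who'] (min_width=18, slack=0)
Line 4: ['system', 'umbrella'] (min_width=15, slack=3)
Line 5: ['universe', 'the'] (min_width=12, slack=6)
Line 6: ['cherry', 'is'] (min_width=9, slack=9)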